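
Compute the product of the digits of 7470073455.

7×4×7×0×0×7×3×4×5×5 = 0

0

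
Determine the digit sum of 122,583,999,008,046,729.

1+2+2+5+8+3+9+9+9+0+0+8+0+4+6+7+2+9 = 84

84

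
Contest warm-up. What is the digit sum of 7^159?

7^159 = 234740682134024551131000058650934972334548202799931928152823524461886795080326841696794903402607778498130119856838781042578195658985143
Sum of its 135 digits: 604.

604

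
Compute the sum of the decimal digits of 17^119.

17^119 = 265107273980438540718149612244069844989231489289966975158828282910253622717599615626619728641563503683755318957292943549382670672294220382134871153
Sum of its 147 digits: 692.

692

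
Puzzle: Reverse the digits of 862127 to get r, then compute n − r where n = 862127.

140859

Reverse of 862127 is 721268.
862127 − 721268 = 140859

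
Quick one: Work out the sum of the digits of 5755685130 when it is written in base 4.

18

5755685130 in base 4 is 11113010030210022.
Digit sum: 1+1+1+1+3+0+1+0+0+3+0+2+1+0+0+2+2 = 18.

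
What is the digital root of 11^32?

The digital root of n equals n mod 9 (or 9 when 9 | n), so we need 11^32 mod 9.
11^32 ≡ 4 (mod 9), so the digital root is 4.

4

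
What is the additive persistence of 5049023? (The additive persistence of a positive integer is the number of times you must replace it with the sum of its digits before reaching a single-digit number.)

5049023 → 23 → 5 (2 steps)

2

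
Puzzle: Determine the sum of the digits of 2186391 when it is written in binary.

2186391 in base 2 is 1000010101110010010111.
Digit sum: 1+0+0+0+0+1+0+1+0+1+1+1+0+0+1+0+0+1+0+1+1+1 = 11.

11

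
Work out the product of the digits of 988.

9×8×8 = 576

576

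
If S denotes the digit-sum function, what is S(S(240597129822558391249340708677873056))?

First digit sum: 168.
1+6+8 = 15.

15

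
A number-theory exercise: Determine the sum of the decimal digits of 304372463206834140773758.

3+0+4+3+7+2+4+6+3+2+0+6+8+3+4+1+4+0+7+7+3+7+5+8 = 97

97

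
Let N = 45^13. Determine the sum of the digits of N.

99

45^13 = 3102863559971923828125
Sum of its 22 digits: 99.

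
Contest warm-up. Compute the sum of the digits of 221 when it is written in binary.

221 in base 2 is 11011101.
Digit sum: 1+1+0+1+1+1+0+1 = 6.

6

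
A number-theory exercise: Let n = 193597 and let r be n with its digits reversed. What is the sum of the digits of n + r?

50

Reversal of 193597 is 795391; 193597 + 795391 = 988988.
Digit sum of 988988: 9+8+8+9+8+8 = 50.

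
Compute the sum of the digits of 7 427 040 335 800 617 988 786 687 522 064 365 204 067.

7+4+2+7+0+4+0+3+3+5+8+0+0+6+1+7+9+8+8+7+8+6+6+8+7+5+2+2+0+6+4+3+6+5+2+0+4+0+6+7 = 176

176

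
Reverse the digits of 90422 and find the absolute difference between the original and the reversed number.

68013

Reverse of 90422 is 22409.
|90422 − 22409| = 68013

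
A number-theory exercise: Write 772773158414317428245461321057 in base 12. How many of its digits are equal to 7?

3

772773158414317428245461321057 in base 12 is 5760976A693231953109A0253741.
The digit 7 appears 3 times.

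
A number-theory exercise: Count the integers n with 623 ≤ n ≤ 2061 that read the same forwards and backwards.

49

The integers in [623, 2061] that read the same forwards and backwards: 626, 636, 646, 656, 666, 676, …, 1991, 2002.
49 qualify.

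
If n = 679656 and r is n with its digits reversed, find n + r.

Reverse of 679656 is 656976.
679656 + 656976 = 1336632

1336632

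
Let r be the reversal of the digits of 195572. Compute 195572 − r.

Reverse of 195572 is 275591.
195572 − 275591 = -80019

-80019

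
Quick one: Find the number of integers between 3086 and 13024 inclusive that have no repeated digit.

The integers in [3086, 13024] that have no repeated digit: 3086, 3087, 3089, 3091, 3092, 3094, …, 12987, 13024.
4155 qualify.

4155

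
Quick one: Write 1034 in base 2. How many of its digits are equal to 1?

3

1034 in base 2 is 10000001010.
The digit 1 appears 3 times.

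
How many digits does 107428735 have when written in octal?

107428735 in base 8 is 631635577, which has 9 digits.

9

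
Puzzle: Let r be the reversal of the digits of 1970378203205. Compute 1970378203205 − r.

-3052650527586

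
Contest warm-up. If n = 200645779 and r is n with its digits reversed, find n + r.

Reverse of 200645779 is 977546002.
200645779 + 977546002 = 1178191781

1178191781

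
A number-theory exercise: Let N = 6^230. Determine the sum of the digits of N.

6^230 = 94359925263804193623936900745734126671857074734587930067844115644068295841001451281025597462893648234330998228418489794737967675446138010404532982725444968662400790000678025035776
Sum of its 179 digits: 810.

810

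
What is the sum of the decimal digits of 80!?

450

80! = 71569457046263802294811533723186532165584657342365752577109445058227039255480148842668944867280814080000000000000000000
Sum of its 119 digits: 450.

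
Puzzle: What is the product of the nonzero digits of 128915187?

1×2×8×9×1×5×1×8×7 = 40320

40320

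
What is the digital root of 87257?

2

8+7+2+5+7 = 29
2+9 = 11
1+1 = 2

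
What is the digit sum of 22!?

72

22! = 1124000727777607680000
Sum of its 22 digits: 72.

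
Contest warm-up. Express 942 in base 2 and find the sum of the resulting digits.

7

942 in base 2 is 1110101110.
Digit sum: 1+1+1+0+1+0+1+1+1+0 = 7.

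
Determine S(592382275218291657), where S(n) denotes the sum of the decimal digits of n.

5+9+2+3+8+2+2+7+5+2+1+8+2+9+1+6+5+7 = 84

84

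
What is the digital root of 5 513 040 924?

5+5+1+3+0+4+0+9+2+4 = 33
3+3 = 6
(Equivalently, 5 513 040 924 mod 9 = 6.)

6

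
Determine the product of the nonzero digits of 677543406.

423360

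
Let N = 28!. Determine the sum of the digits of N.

90

28! = 304888344611713860501504000000
Sum of its 30 digits: 90.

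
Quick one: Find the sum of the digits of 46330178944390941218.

86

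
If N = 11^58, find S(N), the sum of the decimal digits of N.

11^58 = 2516377186292711566730985912068419625116019959228909823321881
Sum of its 61 digits: 277.

277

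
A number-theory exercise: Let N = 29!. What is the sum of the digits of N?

126

29! = 8841761993739701954543616000000
Sum of its 31 digits: 126.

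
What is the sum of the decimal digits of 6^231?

810

6^231 = 566159551582825161743621404474404760031142448407527580407064693864409775046008707686153584777361889405985989370510938768427806052676828062427197896352669811974404740004068150214656
Sum of its 180 digits: 810.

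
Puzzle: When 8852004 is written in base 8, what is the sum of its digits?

21

8852004 in base 8 is 41611044.
Digit sum: 4+1+6+1+1+0+4+4 = 21.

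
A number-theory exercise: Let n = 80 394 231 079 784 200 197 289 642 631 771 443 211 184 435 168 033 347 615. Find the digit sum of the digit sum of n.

11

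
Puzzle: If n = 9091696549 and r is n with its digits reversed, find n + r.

18548658458

Reverse of 9091696549 is 9456961909.
9091696549 + 9456961909 = 18548658458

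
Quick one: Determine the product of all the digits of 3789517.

3×7×8×9×5×1×7 = 52920

52920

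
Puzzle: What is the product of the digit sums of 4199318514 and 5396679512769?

3375

S(4199318514) = 4+1+9+9+3+1+8+5+1+4 = 45.
S(5396679512769) = 5+3+9+6+6+7+9+5+1+2+7+6+9 = 75.
45 · 75 = 3375.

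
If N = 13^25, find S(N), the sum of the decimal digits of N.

13^25 = 7056410014866816666030739693
Sum of its 28 digits: 121.

121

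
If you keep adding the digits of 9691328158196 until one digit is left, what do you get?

9+6+9+1+3+2+8+1+5+8+1+9+6 = 68
6+8 = 14
1+4 = 5

5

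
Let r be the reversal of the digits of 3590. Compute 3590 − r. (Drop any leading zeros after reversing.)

Reverse of 3590 is 953.
3590 − 953 = 2637

2637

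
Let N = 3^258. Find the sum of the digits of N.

3^258 = 1251076071394302594884458081106951728027969657276762241924443419870324653667897923469015922386986485696304989864940094919689
Sum of its 124 digits: 612.

612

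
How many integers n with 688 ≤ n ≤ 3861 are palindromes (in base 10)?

59

The integers in [688, 3861] that are palindromes (in base 10): 696, 707, 717, 727, 737, 747, …, 3663, 3773.
59 qualify.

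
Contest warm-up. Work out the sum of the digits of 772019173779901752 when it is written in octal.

772019173779901752 in base 8 is 52666065444474206470.
Digit sum: 5+2+6+6+6+0+6+5+4+4+4+4+7+4+2+0+6+4+7+0 = 82.

82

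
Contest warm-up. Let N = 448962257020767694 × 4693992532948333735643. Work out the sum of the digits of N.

149

448962257020767694 × 4693992532948333735643 = 2107425482031114178906078539082710717242
Sum of its 40 digits: 149.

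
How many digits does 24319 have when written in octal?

5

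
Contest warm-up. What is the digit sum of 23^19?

23^19 = 74615470927590710561908487
Sum of its 26 digits: 122.

122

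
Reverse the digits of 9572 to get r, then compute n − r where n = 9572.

6813

Reverse of 9572 is 2759.
9572 − 2759 = 6813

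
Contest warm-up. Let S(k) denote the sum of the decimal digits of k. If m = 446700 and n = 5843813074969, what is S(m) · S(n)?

1407

S(446700) = 4+4+6+7+0+0 = 21.
S(5843813074969) = 5+8+4+3+8+1+3+0+7+4+9+6+9 = 67.
21 · 67 = 1407.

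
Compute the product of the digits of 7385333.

22680

7×3×8×5×3×3×3 = 22680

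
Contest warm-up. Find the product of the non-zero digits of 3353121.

3×3×5×3×1×2×1 = 270

270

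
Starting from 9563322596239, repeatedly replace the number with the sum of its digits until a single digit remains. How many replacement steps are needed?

3

9563322596239 → 64 → 10 → 1 (3 steps)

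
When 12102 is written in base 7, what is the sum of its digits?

18

12102 in base 7 is 50166.
Digit sum: 5+0+1+6+6 = 18.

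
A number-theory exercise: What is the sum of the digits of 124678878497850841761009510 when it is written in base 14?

124678878497850841761009510 in base 14 is 78622C2849617D671114646.
Digit sum: 7+8+6+2+2+12+2+8+4+9+6+1+7+13+6+7+1+1+1+4+6+4+6 = 123.

123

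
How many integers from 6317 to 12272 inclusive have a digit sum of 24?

290

The integers in [6317, 12272] that have a digit sum of 24: 6369, 6378, 6387, 6396, 6459, 6468, …, 11985, 11994.
290 qualify.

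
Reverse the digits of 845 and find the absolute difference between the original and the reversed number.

297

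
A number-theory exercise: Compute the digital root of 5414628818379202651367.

8

5+4+1+4+6+2+8+8+1+8+3+7+9+2+0+2+6+5+1+3+6+7 = 98
9+8 = 17
1+7 = 8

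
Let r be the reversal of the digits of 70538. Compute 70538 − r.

-12969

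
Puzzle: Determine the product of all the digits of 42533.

360

4×2×5×3×3 = 360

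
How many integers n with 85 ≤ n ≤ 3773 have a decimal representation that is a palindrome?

The integers in [85, 3773] that have a decimal representation that is a palindrome: 88, 99, 101, 111, 121, 131, …, 3663, 3773.
120 qualify.

120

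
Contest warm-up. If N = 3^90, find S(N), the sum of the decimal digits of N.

216

3^90 = 8727963568087712425891397479476727340041449
Sum of its 43 digits: 216.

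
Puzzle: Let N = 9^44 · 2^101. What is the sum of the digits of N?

261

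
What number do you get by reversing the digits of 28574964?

Reversing 28574964 gives 46947582.

46947582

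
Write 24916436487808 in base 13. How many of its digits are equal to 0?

3

24916436487808 in base 13 is 10B97C0B9A0A8.
The digit 0 appears 3 times.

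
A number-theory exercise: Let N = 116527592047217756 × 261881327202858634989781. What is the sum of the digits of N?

176

116527592047217756 × 261881327202858634989781 = 30516400461078660860586866066792541751436
Sum of its 41 digits: 176.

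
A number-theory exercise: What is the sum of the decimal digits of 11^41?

203

11^41 = 4978518112499354698647829163838661251242411
Sum of its 43 digits: 203.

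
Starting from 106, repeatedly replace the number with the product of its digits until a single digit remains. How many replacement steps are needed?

1

106 → 0 (1 step)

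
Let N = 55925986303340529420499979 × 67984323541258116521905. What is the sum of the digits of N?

55925986303340529420499979 × 67984323541258116521905 = 3802090347210272542290224736056546418785605539995
Sum of its 49 digits: 206.

206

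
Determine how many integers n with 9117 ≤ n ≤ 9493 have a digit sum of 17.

24

The integers in [9117, 9493] that have a digit sum of 17: 9125, 9134, 9143, 9152, 9161, 9170, …, 9431, 9440.
24 qualify.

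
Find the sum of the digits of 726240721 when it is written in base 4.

726240721 in base 4 is 223102120313101.
Digit sum: 2+2+3+1+0+2+1+2+0+3+1+3+1+0+1 = 22.

22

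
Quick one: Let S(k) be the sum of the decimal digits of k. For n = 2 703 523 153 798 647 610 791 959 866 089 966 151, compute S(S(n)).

13

First digit sum: 184.
1+8+4 = 13.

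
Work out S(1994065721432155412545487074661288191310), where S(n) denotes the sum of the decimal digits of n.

161

1+9+9+4+0+6+5+7+2+1+4+3+2+1+5+5+4+1+2+5+4+5+4+8+7+0+7+4+6+6+1+2+8+8+1+9+1+3+1+0 = 161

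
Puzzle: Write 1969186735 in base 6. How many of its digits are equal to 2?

1969186735 in base 6 is 523222301131.
The digit 2 appears 4 times.

4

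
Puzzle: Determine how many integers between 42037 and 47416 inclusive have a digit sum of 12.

The integers in [42037, 47416] that have a digit sum of 12: 42042, 42051, 42060, 42105, 42114, 42123, …, 47010, 47100.
79 qualify.

79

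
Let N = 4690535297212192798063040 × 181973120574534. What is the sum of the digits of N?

4690535297212192798063040 × 181973120574534 = 853551345198702031953571322527150623360
Sum of its 39 digits: 147.

147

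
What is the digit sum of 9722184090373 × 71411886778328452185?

9722184090373 × 71411886778328452185 = 694279509499782868395649249315005
Sum of its 33 digits: 177.

177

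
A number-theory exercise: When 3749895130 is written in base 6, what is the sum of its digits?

30

3749895130 in base 6 is 1420033133334.
Digit sum: 1+4+2+0+0+3+3+1+3+3+3+3+4 = 30.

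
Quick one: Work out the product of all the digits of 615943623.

116640

6×1×5×9×4×3×6×2×3 = 116640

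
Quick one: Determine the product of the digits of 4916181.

1728

4×9×1×6×1×8×1 = 1728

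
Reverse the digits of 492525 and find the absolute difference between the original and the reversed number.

32769

Reverse of 492525 is 525294.
|492525 − 525294| = 32769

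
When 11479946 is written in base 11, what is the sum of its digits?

26

11479946 in base 11 is 6531065.
Digit sum: 6+5+3+1+0+6+5 = 26.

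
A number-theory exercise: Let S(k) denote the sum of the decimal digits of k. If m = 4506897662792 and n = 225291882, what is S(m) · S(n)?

S(4506897662792) = 4+5+0+6+8+9+7+6+6+2+7+9+2 = 71.
S(225291882) = 2+2+5+2+9+1+8+8+2 = 39.
71 · 39 = 2769.

2769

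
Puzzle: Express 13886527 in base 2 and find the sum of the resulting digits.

15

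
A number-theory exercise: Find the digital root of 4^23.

The digital root of n equals n mod 9 (or 9 when 9 | n), so we need 4^23 mod 9.
4^23 ≡ 7 (mod 9), so the digital root is 7.

7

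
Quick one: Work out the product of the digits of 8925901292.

8×9×2×5×9×0×1×2×9×2 = 0

0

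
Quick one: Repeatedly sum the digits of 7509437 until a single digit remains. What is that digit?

8

7+5+0+9+4+3+7 = 35
3+5 = 8
(Equivalently, 7509437 mod 9 = 8.)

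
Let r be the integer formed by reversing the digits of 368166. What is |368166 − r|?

293697

Reverse of 368166 is 661863.
|368166 − 661863| = 293697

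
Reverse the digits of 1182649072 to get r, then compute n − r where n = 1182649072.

-1526813739

Reverse of 1182649072 is 2709462811.
1182649072 − 2709462811 = -1526813739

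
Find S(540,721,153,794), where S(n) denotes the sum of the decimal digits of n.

5+4+0+7+2+1+1+5+3+7+9+4 = 48

48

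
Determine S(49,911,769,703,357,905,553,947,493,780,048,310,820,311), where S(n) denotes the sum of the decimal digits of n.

180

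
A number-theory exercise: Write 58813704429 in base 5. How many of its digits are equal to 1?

58813704429 in base 5 is 1430422302020204.
The digit 1 appears 1 time.

1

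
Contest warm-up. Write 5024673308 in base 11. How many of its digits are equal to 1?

1

5024673308 in base 11 is 214932A476.
The digit 1 appears 1 time.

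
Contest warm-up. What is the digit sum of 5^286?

5^286 = 80430587335437951845921127710495140134505930956790981674787620735993532493360592592242243732067646706109375636523120697559743178513198594503598322878201257201714879929710377837182022631168365478515625
Sum of its 200 digits: 895.

895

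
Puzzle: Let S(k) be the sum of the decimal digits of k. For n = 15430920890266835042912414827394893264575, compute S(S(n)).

9

First digit sum: 180.
1+8+0 = 9.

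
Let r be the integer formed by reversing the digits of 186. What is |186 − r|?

495

Reverse of 186 is 681.
|186 − 681| = 495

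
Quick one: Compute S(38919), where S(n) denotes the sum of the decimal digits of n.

30

3+8+9+1+9 = 30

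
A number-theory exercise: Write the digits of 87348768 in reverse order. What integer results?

86784378

Reversing 87348768 gives 86784378.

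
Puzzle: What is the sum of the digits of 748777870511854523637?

7+4+8+7+7+7+8+7+0+5+1+1+8+5+4+5+2+3+6+3+7 = 105

105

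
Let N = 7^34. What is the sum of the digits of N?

7^34 = 54116956037952111668959660849
Sum of its 29 digits: 142.

142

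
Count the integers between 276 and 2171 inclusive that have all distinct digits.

1119

The integers in [276, 2171] that have all distinct digits: 276, 278, 279, 280, 281, 283, …, 2169, 2170.
1119 qualify.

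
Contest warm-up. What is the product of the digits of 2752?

140

2×7×5×2 = 140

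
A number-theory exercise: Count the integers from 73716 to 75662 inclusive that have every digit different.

The integers in [73716, 75662] that have every digit different: 73801, 73802, 73804, 73805, 73806, 73809, …, 75648, 75649.
660 qualify.

660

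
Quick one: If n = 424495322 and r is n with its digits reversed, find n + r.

648089746

Reverse of 424495322 is 223594424.
424495322 + 223594424 = 648089746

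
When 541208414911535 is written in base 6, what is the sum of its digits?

60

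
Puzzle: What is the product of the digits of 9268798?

435456

9×2×6×8×7×9×8 = 435456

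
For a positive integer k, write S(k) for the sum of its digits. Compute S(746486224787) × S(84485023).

S(746486224787) = 7+4+6+4+8+6+2+2+4+7+8+7 = 65.
S(84485023) = 8+4+4+8+5+0+2+3 = 34.
65 · 34 = 2210.

2210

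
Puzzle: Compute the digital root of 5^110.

The digital root of n equals n mod 9 (or 9 when 9 | n), so we need 5^110 mod 9.
5^110 ≡ 7 (mod 9), so the digital root is 7.

7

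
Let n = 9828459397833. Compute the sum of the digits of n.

78

9+8+2+8+4+5+9+3+9+7+8+3+3 = 78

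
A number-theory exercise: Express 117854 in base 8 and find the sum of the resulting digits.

23

117854 in base 8 is 346136.
Digit sum: 3+4+6+1+3+6 = 23.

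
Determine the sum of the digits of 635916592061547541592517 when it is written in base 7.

87

635916592061547541592517 in base 7 is 12451206465250524630122153505.
Digit sum: 1+2+4+5+1+2+0+6+4+6+5+2+5+0+5+2+4+6+3+0+1+2+2+1+5+3+5+0+5 = 87.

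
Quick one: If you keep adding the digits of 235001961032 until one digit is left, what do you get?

5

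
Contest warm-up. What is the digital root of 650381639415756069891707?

8

6+5+0+3+8+1+6+3+9+4+1+5+7+5+6+0+6+9+8+9+1+7+0+7 = 116
1+1+6 = 8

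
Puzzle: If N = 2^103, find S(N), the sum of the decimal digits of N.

2^103 = 10141204801825835211973625643008
Sum of its 32 digits: 110.

110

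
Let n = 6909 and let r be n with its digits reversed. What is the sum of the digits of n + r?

Reversal of 6909 is 9096; 6909 + 9096 = 16005.
Digit sum of 16005: 1+6+0+0+5 = 12.

12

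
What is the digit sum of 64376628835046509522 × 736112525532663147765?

177

64376628835046509522 × 736112525532663147765 = 47388442837044952374450901762164565518330
Sum of its 41 digits: 177.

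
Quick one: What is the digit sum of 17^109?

17^109 = 131502021866928333910087123933480516157860764129835656776804767622297012930043219288029752064844117339164721813894369152081312807052497
Sum of its 135 digits: 566.

566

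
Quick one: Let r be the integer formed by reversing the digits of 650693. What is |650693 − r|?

254637

Reverse of 650693 is 396056.
|650693 − 396056| = 254637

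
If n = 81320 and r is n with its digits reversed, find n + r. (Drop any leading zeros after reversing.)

Reverse of 81320 is 2318.
81320 + 2318 = 83638

83638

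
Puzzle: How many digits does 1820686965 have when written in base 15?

8

1820686965 in base 15 is A9C92C10, which has 8 digits.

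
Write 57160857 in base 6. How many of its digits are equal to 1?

1

57160857 in base 6 is 5401053333.
The digit 1 appears 1 time.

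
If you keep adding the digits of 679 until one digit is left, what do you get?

4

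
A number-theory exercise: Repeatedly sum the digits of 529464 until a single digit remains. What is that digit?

5+2+9+4+6+4 = 30
3+0 = 3
(Equivalently, 529464 mod 9 = 3.)

3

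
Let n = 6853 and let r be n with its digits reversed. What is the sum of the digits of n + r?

Reversal of 6853 is 3586; 6853 + 3586 = 10439.
Digit sum of 10439: 1+0+4+3+9 = 17.

17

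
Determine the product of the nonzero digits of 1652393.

4860

1×6×5×2×3×9×3 = 4860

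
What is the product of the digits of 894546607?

0

8×9×4×5×4×6×6×0×7 = 0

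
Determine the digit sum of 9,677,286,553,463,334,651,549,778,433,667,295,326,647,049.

9+6+7+7+2+8+6+5+5+3+4+6+3+3+3+4+6+5+1+5+4+9+7+7+8+4+3+3+6+6+7+2+9+5+3+2+6+6+4+7+0+4+9 = 219

219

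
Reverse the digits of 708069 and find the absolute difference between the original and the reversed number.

252738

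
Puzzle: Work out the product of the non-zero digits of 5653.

450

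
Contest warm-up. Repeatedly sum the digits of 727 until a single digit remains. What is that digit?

7+2+7 = 16
1+6 = 7

7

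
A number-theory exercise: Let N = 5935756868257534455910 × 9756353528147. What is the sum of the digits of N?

5935756868257534455910 × 9756353528147 = 57911342463847183761132946515498770
Sum of its 35 digits: 161.

161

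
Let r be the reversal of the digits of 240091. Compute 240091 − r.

50049

Reverse of 240091 is 190042.
240091 − 190042 = 50049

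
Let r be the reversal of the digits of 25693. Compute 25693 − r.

-13959

Reverse of 25693 is 39652.
25693 − 39652 = -13959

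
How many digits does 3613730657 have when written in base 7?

3613730657 in base 7 is 155360126615, which has 12 digits.

12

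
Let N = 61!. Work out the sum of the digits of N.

61! = 507580213877224798800856812176625227226004528988036003099405939480985600000000000000
Sum of its 84 digits: 315.

315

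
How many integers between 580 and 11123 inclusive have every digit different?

5176

The integers in [580, 11123] that have every digit different: 580, 581, 582, 583, 584, 586, …, 10986, 10987.
5176 qualify.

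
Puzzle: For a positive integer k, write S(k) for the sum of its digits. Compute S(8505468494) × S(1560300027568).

2279

S(8505468494) = 8+5+0+5+4+6+8+4+9+4 = 53.
S(1560300027568) = 1+5+6+0+3+0+0+0+2+7+5+6+8 = 43.
53 · 43 = 2279.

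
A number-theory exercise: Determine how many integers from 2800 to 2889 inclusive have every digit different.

49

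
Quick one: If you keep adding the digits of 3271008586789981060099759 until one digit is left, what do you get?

3+2+7+1+0+0+8+5+8+6+7+8+9+9+8+1+0+6+0+0+9+9+7+5+9 = 127
1+2+7 = 10
1+0 = 1

1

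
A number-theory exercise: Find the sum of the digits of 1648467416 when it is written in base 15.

78

1648467416 in base 15 is 99AC4BCB.
Digit sum: 9+9+10+12+4+11+12+11 = 78.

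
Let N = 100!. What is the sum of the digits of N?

100! = 93326215443944152681699238856266700490715968264381621468592963895217599993229915608941463976156518286253697920827223758251185210916864000000000000000000000000
Sum of its 158 digits: 648.

648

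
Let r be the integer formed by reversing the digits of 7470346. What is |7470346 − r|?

1039599

Reverse of 7470346 is 6430747.
|7470346 − 6430747| = 1039599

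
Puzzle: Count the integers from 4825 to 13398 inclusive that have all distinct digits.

The integers in [4825, 13398] that have all distinct digits: 4825, 4826, 4827, 4829, 4830, 4831, …, 13297, 13298.
3371 qualify.

3371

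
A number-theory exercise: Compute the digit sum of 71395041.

30

7+1+3+9+5+0+4+1 = 30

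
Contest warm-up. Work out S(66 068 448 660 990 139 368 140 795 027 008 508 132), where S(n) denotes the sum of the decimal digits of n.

6+6+0+6+8+4+4+8+6+6+0+9+9+0+1+3+9+3+6+8+1+4+0+7+9+5+0+2+7+0+0+8+5+0+8+1+3+2 = 164

164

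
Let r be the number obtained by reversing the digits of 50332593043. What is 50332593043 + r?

Reverse of 50332593043 is 34039523305.
50332593043 + 34039523305 = 84372116348

84372116348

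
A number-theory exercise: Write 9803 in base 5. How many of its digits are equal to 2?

1

9803 in base 5 is 303203.
The digit 2 appears 1 time.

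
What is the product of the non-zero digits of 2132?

2×1×3×2 = 12

12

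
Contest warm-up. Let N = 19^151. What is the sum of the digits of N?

802

19^151 = 12353605938418008854620479769900388777940003795584514105288514340940113460963690793226426629221452312944554085990661282837486662264820108464118115018156037063238031190080425130760696243299273019
Sum of its 194 digits: 802.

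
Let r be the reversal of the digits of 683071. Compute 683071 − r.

512685

Reverse of 683071 is 170386.
683071 − 170386 = 512685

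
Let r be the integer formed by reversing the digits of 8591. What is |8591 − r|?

6633

Reverse of 8591 is 1958.
|8591 − 1958| = 6633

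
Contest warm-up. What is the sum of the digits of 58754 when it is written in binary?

7

58754 in base 2 is 1110010110000010.
Digit sum: 1+1+1+0+0+1+0+1+1+0+0+0+0+0+1+0 = 7.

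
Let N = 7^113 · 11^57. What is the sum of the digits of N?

743

7^113 · 11^57 = 71690494433566125696914303507329683185088578918432935001683007372505893052509655167284756566685112838294981454404649182775024924675759970367455627875439597
Sum of its 155 digits: 743.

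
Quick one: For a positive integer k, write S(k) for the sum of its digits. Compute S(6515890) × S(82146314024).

1190

S(6515890) = 6+5+1+5+8+9+0 = 34.
S(82146314024) = 8+2+1+4+6+3+1+4+0+2+4 = 35.
34 · 35 = 1190.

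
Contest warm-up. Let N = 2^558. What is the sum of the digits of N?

676

2^558 = 943490606205385338060388645247067222729230305104110107094051575061406040598037213021531681294414691885367093757690961224942646157481198158140358562858174010912348831744
Sum of its 168 digits: 676.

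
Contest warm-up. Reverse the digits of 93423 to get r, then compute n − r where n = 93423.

Reverse of 93423 is 32439.
93423 − 32439 = 60984

60984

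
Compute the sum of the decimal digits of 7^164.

7^164 = 3945286644626550630858717985746264080026751644458455916464504975630931364915053228398031941487628933218072924433889392982611734440563298401
Sum of its 139 digits: 634.

634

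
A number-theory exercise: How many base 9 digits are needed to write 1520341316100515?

16

1520341316100515 in base 9 is 7341065610584612, which has 16 digits.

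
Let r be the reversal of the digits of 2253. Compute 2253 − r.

-1269

Reverse of 2253 is 3522.
2253 − 3522 = -1269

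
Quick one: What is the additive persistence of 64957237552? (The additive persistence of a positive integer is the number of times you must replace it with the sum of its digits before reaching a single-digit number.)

3

64957237552 → 55 → 10 → 1 (3 steps)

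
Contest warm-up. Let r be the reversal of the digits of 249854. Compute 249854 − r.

-209088

Reverse of 249854 is 458942.
249854 − 458942 = -209088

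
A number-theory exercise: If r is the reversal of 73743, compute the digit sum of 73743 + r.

Reversal of 73743 is 34737; 73743 + 34737 = 108480.
Digit sum of 108480: 1+0+8+4+8+0 = 21.

21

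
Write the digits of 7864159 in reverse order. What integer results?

Reversing 7864159 gives 9514687.

9514687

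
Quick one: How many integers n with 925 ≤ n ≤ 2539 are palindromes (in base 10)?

The integers in [925, 2539] that are palindromes (in base 10): 929, 939, 949, 959, 969, 979, …, 2332, 2442.
23 qualify.

23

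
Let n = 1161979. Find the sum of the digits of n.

34

1+1+6+1+9+7+9 = 34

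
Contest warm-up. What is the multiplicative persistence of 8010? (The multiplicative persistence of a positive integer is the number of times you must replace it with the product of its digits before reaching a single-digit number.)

8010 → 0 (1 step)

1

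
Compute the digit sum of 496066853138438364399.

4+9+6+0+6+6+8+5+3+1+3+8+4+3+8+3+6+4+3+9+9 = 108

108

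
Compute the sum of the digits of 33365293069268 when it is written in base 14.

33365293069268 in base 14 is 834C62C27616.
Digit sum: 8+3+4+12+6+2+12+2+7+6+1+6 = 69.

69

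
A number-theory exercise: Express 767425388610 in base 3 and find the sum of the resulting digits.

22

767425388610 in base 3 is 2201100212012021000202010.
Digit sum: 2+2+0+1+1+0+0+2+1+2+0+1+2+0+2+1+0+0+0+2+0+2+0+1+0 = 22.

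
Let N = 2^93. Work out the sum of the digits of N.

2^93 = 9903520314283042199192993792
Sum of its 28 digits: 125.

125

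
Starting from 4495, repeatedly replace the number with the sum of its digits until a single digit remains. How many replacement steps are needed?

2

4495 → 22 → 4 (2 steps)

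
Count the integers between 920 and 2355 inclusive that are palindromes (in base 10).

22

The integers in [920, 2355] that are palindromes (in base 10): 929, 939, 949, 959, 969, 979, …, 2222, 2332.
22 qualify.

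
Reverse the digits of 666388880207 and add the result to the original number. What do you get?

1368477763873

Reverse of 666388880207 is 702088883666.
666388880207 + 702088883666 = 1368477763873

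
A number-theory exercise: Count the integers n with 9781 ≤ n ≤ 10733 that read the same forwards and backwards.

The integers in [9781, 10733] that read the same forwards and backwards: 9889, 9999, 10001, 10101, 10201, 10301, 10401, 10501, 10601, 10701.
10 qualify.

10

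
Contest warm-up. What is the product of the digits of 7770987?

7×7×7×0×9×8×7 = 0

0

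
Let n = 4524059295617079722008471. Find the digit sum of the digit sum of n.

7

First digit sum: 106.
1+0+6 = 7.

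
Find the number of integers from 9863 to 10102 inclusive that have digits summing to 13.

The integers in [9863, 10102] that have digits summing to 13: 10039, 10048, 10057, 10066, 10075, 10084, 10093.
7 qualify.

7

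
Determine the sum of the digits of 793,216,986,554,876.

7+9+3+2+1+6+9+8+6+5+5+4+8+7+6 = 86

86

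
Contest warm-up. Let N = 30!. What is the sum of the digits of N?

30! = 265252859812191058636308480000000
Sum of its 33 digits: 117.

117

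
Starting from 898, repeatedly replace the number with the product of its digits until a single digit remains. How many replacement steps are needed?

3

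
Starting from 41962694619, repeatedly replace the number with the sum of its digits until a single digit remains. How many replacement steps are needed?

3

41962694619 → 57 → 12 → 3 (3 steps)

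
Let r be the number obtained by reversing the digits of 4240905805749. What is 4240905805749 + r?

Reverse of 4240905805749 is 9475085090424.
4240905805749 + 9475085090424 = 13715990896173

13715990896173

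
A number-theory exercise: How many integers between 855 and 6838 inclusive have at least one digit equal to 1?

2353

The integers in [855, 6838] that have at least one digit equal to 1: 861, 871, 881, 891, 901, 910, …, 6821, 6831.
2353 qualify.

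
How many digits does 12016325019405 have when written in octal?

15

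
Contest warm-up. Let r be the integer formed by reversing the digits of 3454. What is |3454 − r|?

Reverse of 3454 is 4543.
|3454 − 4543| = 1089

1089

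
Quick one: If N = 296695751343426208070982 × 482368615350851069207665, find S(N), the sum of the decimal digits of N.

296695751343426208070982 × 482368615350851069207665 = 143116718756008910930114003456983066078818477030
Sum of its 48 digits: 189.

189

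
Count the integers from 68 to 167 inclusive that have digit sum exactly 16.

3

The integers in [68, 167] that have digit sum exactly 16: 79, 88, 97.
3 qualify.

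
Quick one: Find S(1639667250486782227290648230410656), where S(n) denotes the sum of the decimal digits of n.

147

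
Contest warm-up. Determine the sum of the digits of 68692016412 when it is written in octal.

61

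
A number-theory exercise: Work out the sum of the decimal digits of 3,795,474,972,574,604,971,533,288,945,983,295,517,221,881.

218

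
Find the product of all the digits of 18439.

864

1×8×4×3×9 = 864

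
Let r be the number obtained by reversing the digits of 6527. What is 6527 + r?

13783

Reverse of 6527 is 7256.
6527 + 7256 = 13783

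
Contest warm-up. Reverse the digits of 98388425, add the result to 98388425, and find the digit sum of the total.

40

Reversal of 98388425 is 52488389; 98388425 + 52488389 = 150876814.
Digit sum of 150876814: 1+5+0+8+7+6+8+1+4 = 40.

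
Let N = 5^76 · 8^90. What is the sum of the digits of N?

256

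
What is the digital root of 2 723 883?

6

2+7+2+3+8+8+3 = 33
3+3 = 6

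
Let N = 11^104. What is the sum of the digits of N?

490

11^104 = 2017619452673378577656765745365643720412860730997631870476975778411011384530553366980802376202290285695900641
Sum of its 109 digits: 490.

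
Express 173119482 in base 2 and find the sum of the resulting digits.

16

173119482 in base 2 is 1010010100011001011111111010.
Digit sum: 1+0+1+0+0+1+0+1+0+0+0+1+1+0+0+1+0+1+1+1+1+1+1+1+1+0+1+0 = 16.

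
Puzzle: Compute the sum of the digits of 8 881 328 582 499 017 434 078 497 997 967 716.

190

8+8+8+1+3+2+8+5+8+2+4+9+9+0+1+7+4+3+4+0+7+8+4+9+7+9+9+7+9+6+7+7+1+6 = 190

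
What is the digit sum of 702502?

16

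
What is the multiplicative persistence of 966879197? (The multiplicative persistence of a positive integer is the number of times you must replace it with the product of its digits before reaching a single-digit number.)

966879197 → 10287648 → 0 (2 steps)

2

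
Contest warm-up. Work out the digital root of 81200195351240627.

2

8+1+2+0+0+1+9+5+3+5+1+2+4+0+6+2+7 = 56
5+6 = 11
1+1 = 2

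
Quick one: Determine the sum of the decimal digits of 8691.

24

8+6+9+1 = 24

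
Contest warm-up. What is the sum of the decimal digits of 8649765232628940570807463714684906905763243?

205

8+6+4+9+7+6+5+2+3+2+6+2+8+9+4+0+5+7+0+8+0+7+4+6+3+7+1+4+6+8+4+9+0+6+9+0+5+7+6+3+2+4+3 = 205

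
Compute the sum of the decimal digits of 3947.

23

3+9+4+7 = 23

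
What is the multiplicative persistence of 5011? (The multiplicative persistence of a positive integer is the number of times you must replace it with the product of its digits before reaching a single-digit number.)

5011 → 0 (1 step)

1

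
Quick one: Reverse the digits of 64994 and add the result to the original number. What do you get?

114940

Reverse of 64994 is 49946.
64994 + 49946 = 114940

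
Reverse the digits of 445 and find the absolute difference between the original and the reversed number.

99

Reverse of 445 is 544.
|445 − 544| = 99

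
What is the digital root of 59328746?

8

5+9+3+2+8+7+4+6 = 44
4+4 = 8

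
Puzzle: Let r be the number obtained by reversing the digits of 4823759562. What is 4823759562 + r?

7483332846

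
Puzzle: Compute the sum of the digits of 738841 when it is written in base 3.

738841 in base 3 is 1101112111111.
Digit sum: 1+1+0+1+1+1+2+1+1+1+1+1+1 = 13.

13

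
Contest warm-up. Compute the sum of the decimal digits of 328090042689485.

68

3+2+8+0+9+0+0+4+2+6+8+9+4+8+5 = 68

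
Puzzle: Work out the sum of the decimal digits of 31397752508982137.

80

3+1+3+9+7+7+5+2+5+0+8+9+8+2+1+3+7 = 80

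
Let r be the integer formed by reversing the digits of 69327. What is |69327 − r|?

3069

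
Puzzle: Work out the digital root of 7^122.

The digital root of n equals n mod 9 (or 9 when 9 | n), so we need 7^122 mod 9.
7^122 ≡ 4 (mod 9), so the digital root is 4.

4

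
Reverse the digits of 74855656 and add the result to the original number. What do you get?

140511503

Reverse of 74855656 is 65655847.
74855656 + 65655847 = 140511503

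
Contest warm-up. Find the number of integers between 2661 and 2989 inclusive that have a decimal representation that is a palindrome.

3

The integers in [2661, 2989] that have a decimal representation that is a palindrome: 2662, 2772, 2882.
3 qualify.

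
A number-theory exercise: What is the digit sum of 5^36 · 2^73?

5^36 · 2^73 = 137438953472000000000000000000000000000000000000
Sum of its 48 digits: 56.

56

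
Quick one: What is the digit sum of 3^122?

3^122 = 16173092699229880893718618465586445357583280647840659957609
Sum of its 59 digits: 306.

306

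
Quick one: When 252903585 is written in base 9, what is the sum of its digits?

49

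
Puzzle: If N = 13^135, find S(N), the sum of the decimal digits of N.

13^135 = 2411862590671818147012665454806081329787106162164097549489374291083526136238674976587123226996059377601293294734841830872154662433040769035027768320357
Sum of its 151 digits: 667.

667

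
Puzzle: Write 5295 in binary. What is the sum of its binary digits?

8

5295 in base 2 is 1010010101111.
Digit sum: 1+0+1+0+0+1+0+1+0+1+1+1+1 = 8.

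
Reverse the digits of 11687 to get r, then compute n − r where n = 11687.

-66924

Reverse of 11687 is 78611.
11687 − 78611 = -66924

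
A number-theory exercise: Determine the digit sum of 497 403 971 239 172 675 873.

4+9+7+4+0+3+9+7+1+2+3+9+1+7+2+6+7+5+8+7+3 = 104

104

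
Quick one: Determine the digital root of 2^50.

4

The digital root of n equals n mod 9 (or 9 when 9 | n), so we need 2^50 mod 9.
2^50 ≡ 4 (mod 9), so the digital root is 4.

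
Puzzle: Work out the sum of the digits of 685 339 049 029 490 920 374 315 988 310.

134

6+8+5+3+3+9+0+4+9+0+2+9+4+9+0+9+2+0+3+7+4+3+1+5+9+8+8+3+1+0 = 134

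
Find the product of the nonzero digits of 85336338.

155520

8×5×3×3×6×3×3×8 = 155520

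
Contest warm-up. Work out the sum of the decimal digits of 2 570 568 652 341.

2+5+7+0+5+6+8+6+5+2+3+4+1 = 54

54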